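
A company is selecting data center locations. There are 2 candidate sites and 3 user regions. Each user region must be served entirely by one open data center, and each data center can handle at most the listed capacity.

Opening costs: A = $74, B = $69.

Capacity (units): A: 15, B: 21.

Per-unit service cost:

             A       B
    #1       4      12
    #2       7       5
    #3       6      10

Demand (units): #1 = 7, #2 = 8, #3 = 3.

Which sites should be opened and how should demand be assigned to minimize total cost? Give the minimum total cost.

Minimum total cost: 223

Open {B}: #1→B 12·7=84, #2→B 5·8=40, #3→B 10·3=30.
Loads: B carries 18/21. Service 154; fixed 69; total 223.
Next best feasible plan costs 229.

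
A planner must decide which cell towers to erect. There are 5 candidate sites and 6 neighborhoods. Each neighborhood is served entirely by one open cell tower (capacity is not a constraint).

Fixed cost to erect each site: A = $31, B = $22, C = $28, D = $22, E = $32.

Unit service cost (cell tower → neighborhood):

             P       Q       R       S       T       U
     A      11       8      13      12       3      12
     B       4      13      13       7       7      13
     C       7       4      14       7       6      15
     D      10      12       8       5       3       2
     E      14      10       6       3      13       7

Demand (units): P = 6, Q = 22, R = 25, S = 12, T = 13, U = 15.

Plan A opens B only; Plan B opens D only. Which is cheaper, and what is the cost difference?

Plan A: {B}: P→B 4·6=24, Q→B 13·22=286, R→B 13·25=325, S→B 7·12=84, T→B 7·13=91, U→B 13·15=195. Service 1005; fixed 22; total 1027.
Plan B: {D}: P→D 10·6=60, Q→D 12·22=264, R→D 8·25=200, S→D 5·12=60, T→D 3·13=39, U→D 2·15=30. Service 653; fixed 22; total 675.
Difference: |1027 − 675| = 352.

Plan B is cheaper by 352.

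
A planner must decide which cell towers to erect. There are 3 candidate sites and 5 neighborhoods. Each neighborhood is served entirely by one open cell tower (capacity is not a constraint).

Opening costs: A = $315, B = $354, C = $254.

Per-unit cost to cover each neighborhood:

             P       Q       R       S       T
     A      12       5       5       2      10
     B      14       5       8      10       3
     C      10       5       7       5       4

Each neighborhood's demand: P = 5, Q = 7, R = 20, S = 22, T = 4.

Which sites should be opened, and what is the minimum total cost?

For any fixed open set, each neighborhood goes to its cheapest open site; total = fixed + service.
{A}: P→A 12·5=60, Q→A 5·7=35, R→A 5·20=100, S→A 2·22=44, T→A 10·4=40. Service 279; fixed 315; total 594.
{C}: service 351 + fixed 254 = 605
{A, C}: service 245 + fixed 569 = 814
{A, B, C}: service 241 + fixed 923 = 1164
(All 7 nonempty subsets were checked; A only is lowest.)

Open A only; minimum total cost 594.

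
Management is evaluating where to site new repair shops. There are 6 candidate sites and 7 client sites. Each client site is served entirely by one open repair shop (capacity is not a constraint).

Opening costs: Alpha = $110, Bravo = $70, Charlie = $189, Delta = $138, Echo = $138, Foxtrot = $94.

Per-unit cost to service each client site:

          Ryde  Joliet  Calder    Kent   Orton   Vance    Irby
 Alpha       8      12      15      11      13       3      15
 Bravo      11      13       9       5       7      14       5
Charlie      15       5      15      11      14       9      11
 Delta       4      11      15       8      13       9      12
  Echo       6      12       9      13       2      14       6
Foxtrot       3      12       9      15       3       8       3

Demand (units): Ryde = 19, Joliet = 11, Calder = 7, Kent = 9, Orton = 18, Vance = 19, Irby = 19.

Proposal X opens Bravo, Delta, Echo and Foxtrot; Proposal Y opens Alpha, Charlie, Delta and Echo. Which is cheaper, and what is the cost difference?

Proposal X is cheaper by 77.

Proposal X: {Bravo, Delta, Echo, Foxtrot}: Ryde→Foxtrot 3·19=57, Joliet→Delta 11·11=121, Calder→Bravo 9·7=63, Kent→Bravo 5·9=45, Orton→Echo 2·18=36, Vance→Foxtrot 8·19=152, Irby→Foxtrot 3·19=57. Service 531; fixed 440; total 971.
Proposal Y: {Alpha, Charlie, Delta, Echo}: Ryde→Delta 4·19=76, Joliet→Charlie 5·11=55, Calder→Echo 9·7=63, Kent→Delta 8·9=72, Orton→Echo 2·18=36, Vance→Alpha 3·19=57, Irby→Echo 6·19=114. Service 473; fixed 575; total 1048.
Difference: |971 − 1048| = 77.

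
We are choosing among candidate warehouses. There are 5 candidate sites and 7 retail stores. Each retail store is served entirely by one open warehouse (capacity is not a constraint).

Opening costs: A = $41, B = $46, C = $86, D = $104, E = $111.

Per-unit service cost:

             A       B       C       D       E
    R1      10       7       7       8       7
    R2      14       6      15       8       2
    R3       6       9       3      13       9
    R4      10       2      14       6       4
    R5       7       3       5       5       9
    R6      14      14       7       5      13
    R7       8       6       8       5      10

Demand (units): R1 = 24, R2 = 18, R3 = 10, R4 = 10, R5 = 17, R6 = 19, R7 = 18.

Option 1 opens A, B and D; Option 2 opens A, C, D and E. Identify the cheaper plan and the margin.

Option 1 is cheaper by 103.

Option 1: {A, B, D}: R1→B 7·24=168, R2→B 6·18=108, R3→A 6·10=60, R4→B 2·10=20, R5→B 3·17=51, R6→D 5·19=95, R7→D 5·18=90. Service 592; fixed 191; total 783.
Option 2: {A, C, D, E}: R1→C 7·24=168, R2→E 2·18=36, R3→C 3·10=30, R4→E 4·10=40, R5→C 5·17=85, R6→D 5·19=95, R7→D 5·18=90. Service 544; fixed 342; total 886.
Difference: |783 − 886| = 103.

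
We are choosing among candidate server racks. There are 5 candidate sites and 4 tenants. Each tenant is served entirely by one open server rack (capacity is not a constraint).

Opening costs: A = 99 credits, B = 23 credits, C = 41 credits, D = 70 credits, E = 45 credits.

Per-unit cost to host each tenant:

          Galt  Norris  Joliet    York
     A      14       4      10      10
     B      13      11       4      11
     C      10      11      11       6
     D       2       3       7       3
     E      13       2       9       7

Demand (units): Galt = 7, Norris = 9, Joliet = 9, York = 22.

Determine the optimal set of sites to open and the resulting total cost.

Open B and D; minimum total cost 236.

For any fixed open set, each tenant goes to its cheapest open site; total = fixed + service.
{B, D}: Galt→D 2·7=14, Norris→D 3·9=27, Joliet→B 4·9=36, York→D 3·22=66. Service 143; fixed 93; total 236.
{D}: Galt→D 2·7=14, Norris→D 3·9=27, Joliet→D 7·9=63, York→D 3·22=66. Service 170; fixed 70; total 240.
{B, D, E}: service 134 + fixed 138 = 272
{A, B, C, D, E}: Galt→D 2·7=14, Norris→E 2·9=18, Joliet→B 4·9=36, York→D 3·22=66. Service 134; fixed 278; total 412.
No other subset beats 236.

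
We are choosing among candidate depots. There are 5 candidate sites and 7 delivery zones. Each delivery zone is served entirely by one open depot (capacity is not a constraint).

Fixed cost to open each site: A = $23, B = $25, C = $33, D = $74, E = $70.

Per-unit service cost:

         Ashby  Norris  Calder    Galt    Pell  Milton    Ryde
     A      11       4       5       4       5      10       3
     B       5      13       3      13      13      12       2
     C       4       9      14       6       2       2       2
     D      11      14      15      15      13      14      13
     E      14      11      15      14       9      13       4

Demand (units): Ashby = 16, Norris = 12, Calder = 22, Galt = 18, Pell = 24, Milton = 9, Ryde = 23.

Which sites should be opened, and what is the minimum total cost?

For any fixed open set, each delivery zone goes to its cheapest open site; total = fixed + service.
{A, B, C}: Ashby→C 4·16=64, Norris→A 4·12=48, Calder→B 3·22=66, Galt→A 4·18=72, Pell→C 2·24=48, Milton→C 2·9=18, Ryde→B 2·23=46. Service 362; fixed 81; total 443.
{A, C}: service 406 + fixed 56 = 462
{A, B, C, E}: Ashby→C 4·16=64, Norris→A 4·12=48, Calder→B 3·22=66, Galt→A 4·18=72, Pell→C 2·24=48, Milton→C 2·9=18, Ryde→B 2·23=46. Service 362; fixed 151; total 513.
{A, B, C, D, E}: Ashby→C 4·16=64, Norris→A 4·12=48, Calder→B 3·22=66, Galt→A 4·18=72, Pell→C 2·24=48, Milton→C 2·9=18, Ryde→B 2·23=46. Service 362; fixed 225; total 587.
No other subset beats 443.

Open A, B and C; minimum total cost 443.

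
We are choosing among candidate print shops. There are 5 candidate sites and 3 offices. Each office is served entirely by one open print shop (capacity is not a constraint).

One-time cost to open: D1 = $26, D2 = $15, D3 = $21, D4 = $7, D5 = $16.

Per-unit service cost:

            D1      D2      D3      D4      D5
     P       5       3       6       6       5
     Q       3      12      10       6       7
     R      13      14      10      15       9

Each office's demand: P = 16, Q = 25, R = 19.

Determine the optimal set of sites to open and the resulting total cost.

Open D1, D2 and D5; minimum total cost 351.

For any fixed open set, each office goes to its cheapest open site; total = fixed + service.
{D1, D2, D5}: P→D2 3·16=48, Q→D1 3·25=75, R→D5 9·19=171. Service 294; fixed 57; total 351.
{D1, D2, D4, D5}: service 294 + fixed 64 = 358
{D1, D5}: service 326 + fixed 42 = 368
{D1, D2, D3, D4, D5}: P→D2 3·16=48, Q→D1 3·25=75, R→D5 9·19=171. Service 294; fixed 85; total 379.
No other subset beats 351.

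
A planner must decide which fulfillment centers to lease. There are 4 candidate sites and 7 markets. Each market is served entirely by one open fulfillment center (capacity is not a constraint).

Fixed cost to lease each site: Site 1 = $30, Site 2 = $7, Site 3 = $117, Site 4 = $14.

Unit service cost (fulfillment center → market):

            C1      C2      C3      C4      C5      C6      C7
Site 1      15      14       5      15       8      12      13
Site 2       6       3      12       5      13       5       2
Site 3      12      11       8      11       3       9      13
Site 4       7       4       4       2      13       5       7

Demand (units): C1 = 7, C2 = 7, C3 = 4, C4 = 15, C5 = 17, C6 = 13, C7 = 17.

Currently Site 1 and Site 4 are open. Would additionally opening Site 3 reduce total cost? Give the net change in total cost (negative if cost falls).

Current service cost with {Site 1, Site 4}: 443.
Adding Site 3: each market re-picks its cheapest; new service cost 358, saving 85.
Extra fixed cost: 117. Net change = 117 − 85 = 32.
(Totals: 487 → 519.)

No — net change +32 (cost rises by 32).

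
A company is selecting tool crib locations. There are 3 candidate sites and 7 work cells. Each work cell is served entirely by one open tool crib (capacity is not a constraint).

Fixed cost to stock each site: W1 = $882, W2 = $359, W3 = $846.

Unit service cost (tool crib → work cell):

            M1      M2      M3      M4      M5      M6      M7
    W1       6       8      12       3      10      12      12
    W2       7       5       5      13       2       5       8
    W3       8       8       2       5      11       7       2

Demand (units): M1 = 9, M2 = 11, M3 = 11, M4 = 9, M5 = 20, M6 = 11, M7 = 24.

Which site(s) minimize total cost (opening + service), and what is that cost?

Open W2 only; minimum total cost 936.

For any fixed open set, each work cell goes to its cheapest open site; total = fixed + service.
{W2}: M1→W2 7·9=63, M2→W2 5·11=55, M3→W2 5·11=55, M4→W2 13·9=117, M5→W2 2·20=40, M6→W2 5·11=55, M7→W2 8·24=192. Service 577; fixed 359; total 936.
{W3}: service 572 + fixed 846 = 1418
{W2, W3}: M1→W2 7·9=63, M2→W2 5·11=55, M3→W3 2·11=22, M4→W3 5·9=45, M5→W2 2·20=40, M6→W2 5·11=55, M7→W3 2·24=48. Service 328; fixed 1205; total 1533.
{W1, W2, W3}: M1→W1 6·9=54, M2→W2 5·11=55, M3→W3 2·11=22, M4→W1 3·9=27, M5→W2 2·20=40, M6→W2 5·11=55, M7→W3 2·24=48. Service 301; fixed 2087; total 2388.
(All 7 nonempty subsets were checked; W2 only is lowest.)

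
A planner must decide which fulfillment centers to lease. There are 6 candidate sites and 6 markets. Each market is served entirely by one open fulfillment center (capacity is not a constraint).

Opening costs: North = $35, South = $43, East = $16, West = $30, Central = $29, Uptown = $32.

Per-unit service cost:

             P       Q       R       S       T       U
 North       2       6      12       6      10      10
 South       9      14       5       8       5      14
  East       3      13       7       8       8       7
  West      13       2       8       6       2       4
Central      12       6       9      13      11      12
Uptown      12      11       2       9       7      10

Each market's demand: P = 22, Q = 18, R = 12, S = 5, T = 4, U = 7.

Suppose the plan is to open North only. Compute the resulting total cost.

Each market is assigned to its cheapest site among the open ones.
{North}: P→North 2·22=44, Q→North 6·18=108, R→North 12·12=144, S→North 6·5=30, T→North 10·4=40, U→North 10·7=70. Service 436; fixed 35; total 471.

Total cost: 471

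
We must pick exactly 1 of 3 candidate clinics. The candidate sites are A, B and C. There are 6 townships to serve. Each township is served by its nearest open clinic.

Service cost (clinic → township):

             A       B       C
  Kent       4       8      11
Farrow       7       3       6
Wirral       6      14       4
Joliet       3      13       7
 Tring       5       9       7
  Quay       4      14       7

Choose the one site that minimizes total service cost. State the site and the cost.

Choose A only; total service cost 29.

With exactly 1 open, each township uses its cheapest among the chosen.
{A}: Kent→A 4, Farrow→A 7, Wirral→A 6, Joliet→A 3, Tring→A 5, Quay→A 4. Service cost 29.
{C}: service cost 42
{B}: service cost 61
Among all 3 size-1 choices, {A} is lowest.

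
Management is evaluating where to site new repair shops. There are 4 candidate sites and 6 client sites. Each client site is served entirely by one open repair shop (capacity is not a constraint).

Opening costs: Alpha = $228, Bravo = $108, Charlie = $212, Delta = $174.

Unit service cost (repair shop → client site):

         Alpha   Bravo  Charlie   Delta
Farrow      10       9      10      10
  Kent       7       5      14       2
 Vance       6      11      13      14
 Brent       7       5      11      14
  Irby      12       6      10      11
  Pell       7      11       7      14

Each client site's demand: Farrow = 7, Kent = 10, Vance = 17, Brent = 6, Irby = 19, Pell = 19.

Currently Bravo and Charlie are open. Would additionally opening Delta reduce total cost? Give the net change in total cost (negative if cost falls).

No — net change +144 (cost rises by 144).

Current service cost with {Bravo, Charlie}: 577.
Adding Delta: each client site re-picks its cheapest; new service cost 547, saving 30.
Extra fixed cost: 174. Net change = 174 − 30 = 144.
(Totals: 897 → 1041.)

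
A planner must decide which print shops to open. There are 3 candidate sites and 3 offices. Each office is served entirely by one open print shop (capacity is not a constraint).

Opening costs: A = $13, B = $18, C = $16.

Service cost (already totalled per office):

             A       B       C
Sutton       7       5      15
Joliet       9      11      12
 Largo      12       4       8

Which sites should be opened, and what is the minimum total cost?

For any fixed open set, each office goes to its cheapest open site; total = fixed + service.
{B}: Sutton→B 5, Joliet→B 11, Largo→B 4. Service 20; fixed 18; total 38.
{A}: service 28 + fixed 13 = 41
{A, B}: service 18 + fixed 31 = 49
{A, B, C}: Sutton→B 5, Joliet→A 9, Largo→B 4. Service 18; fixed 47; total 65.
No other subset beats 38.

Open B only; minimum total cost 38.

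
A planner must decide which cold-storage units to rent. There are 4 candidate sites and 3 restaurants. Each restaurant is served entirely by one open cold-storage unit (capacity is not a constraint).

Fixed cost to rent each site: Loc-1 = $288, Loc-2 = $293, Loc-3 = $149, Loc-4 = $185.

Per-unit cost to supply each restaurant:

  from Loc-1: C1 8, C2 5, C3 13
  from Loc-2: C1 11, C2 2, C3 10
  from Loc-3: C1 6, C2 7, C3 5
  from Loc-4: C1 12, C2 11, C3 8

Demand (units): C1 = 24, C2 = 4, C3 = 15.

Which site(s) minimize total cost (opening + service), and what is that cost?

Open Loc-3 only; minimum total cost 396.

For any fixed open set, each restaurant goes to its cheapest open site; total = fixed + service.
{Loc-3}: C1→Loc-3 6·24=144, C2→Loc-3 7·4=28, C3→Loc-3 5·15=75. Service 247; fixed 149; total 396.
{Loc-3, Loc-4}: service 247 + fixed 334 = 581
{Loc-4}: C1→Loc-4 12·24=288, C2→Loc-4 11·4=44, C3→Loc-4 8·15=120. Service 452; fixed 185; total 637.
{Loc-1, Loc-2, Loc-3, Loc-4}: service 227 + fixed 915 = 1142
No other subset beats 396.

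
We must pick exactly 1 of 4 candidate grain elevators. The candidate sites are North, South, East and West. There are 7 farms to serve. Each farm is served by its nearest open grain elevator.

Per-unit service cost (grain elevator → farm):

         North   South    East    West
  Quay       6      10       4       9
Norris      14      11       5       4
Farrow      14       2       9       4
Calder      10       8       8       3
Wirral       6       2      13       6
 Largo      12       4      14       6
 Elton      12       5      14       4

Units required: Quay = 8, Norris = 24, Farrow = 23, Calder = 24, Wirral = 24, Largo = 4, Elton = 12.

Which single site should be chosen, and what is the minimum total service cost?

With exactly 1 open, each farm uses its cheapest among the chosen.
{West}: Quay→West 9·8=72, Norris→West 4·24=96, Farrow→West 4·23=92, Calder→West 3·24=72, Wirral→West 6·24=144, Largo→West 6·4=24, Elton→West 4·12=48. Service cost 548.
{South}: service cost 706
{East}: service cost 1087
Among all 4 size-1 choices, {West} is lowest.

Choose West only; total service cost 548.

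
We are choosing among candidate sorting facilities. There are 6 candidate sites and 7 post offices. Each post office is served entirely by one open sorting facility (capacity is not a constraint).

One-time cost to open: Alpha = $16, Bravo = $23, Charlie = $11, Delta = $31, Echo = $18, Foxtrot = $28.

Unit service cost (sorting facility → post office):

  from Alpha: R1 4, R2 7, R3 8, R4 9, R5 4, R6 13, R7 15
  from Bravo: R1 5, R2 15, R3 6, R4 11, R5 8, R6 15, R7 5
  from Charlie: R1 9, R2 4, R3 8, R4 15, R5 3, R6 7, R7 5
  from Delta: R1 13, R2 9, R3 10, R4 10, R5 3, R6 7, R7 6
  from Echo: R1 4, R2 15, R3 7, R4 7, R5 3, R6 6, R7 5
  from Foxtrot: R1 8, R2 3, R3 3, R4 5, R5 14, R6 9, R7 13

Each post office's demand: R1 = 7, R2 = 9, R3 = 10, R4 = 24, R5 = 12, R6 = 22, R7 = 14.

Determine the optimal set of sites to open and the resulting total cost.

For any fixed open set, each post office goes to its cheapest open site; total = fixed + service.
{Echo, Foxtrot}: R1→Echo 4·7=28, R2→Foxtrot 3·9=27, R3→Foxtrot 3·10=30, R4→Foxtrot 5·24=120, R5→Echo 3·12=36, R6→Echo 6·22=132, R7→Echo 5·14=70. Service 443; fixed 46; total 489.
{Charlie, Echo, Foxtrot}: service 443 + fixed 57 = 500
{Alpha, Echo, Foxtrot}: R1→Alpha 4·7=28, R2→Foxtrot 3·9=27, R3→Foxtrot 3·10=30, R4→Foxtrot 5·24=120, R5→Echo 3·12=36, R6→Echo 6·22=132, R7→Echo 5·14=70. Service 443; fixed 62; total 505.
{Alpha, Bravo, Charlie, Delta, Echo, Foxtrot}: service 443 + fixed 127 = 570
No other subset beats 489.

Open Echo and Foxtrot; minimum total cost 489.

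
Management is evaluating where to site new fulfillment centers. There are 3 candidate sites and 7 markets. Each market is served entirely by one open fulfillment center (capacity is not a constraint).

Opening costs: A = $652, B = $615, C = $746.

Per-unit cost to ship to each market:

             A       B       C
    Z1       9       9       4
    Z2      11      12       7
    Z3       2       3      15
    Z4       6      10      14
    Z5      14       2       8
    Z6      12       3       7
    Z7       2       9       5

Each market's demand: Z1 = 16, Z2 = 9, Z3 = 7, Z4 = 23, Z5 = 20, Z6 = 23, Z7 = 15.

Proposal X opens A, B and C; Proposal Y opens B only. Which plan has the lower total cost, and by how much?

Proposal Y is cheaper by 1069.

Proposal X: {A, B, C}: Z1→C 4·16=64, Z2→C 7·9=63, Z3→A 2·7=14, Z4→A 6·23=138, Z5→B 2·20=40, Z6→B 3·23=69, Z7→A 2·15=30. Service 418; fixed 2013; total 2431.
Proposal Y: {B}: Z1→B 9·16=144, Z2→B 12·9=108, Z3→B 3·7=21, Z4→B 10·23=230, Z5→B 2·20=40, Z6→B 3·23=69, Z7→B 9·15=135. Service 747; fixed 615; total 1362.
Difference: |2431 − 1362| = 1069.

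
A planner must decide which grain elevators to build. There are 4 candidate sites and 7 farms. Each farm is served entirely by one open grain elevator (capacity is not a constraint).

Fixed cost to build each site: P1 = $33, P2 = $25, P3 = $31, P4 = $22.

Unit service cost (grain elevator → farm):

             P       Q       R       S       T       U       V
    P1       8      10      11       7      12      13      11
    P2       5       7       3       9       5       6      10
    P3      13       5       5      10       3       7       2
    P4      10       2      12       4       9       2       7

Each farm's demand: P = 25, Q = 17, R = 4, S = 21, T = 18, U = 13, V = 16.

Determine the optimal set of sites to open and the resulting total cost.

For any fixed open set, each farm goes to its cheapest open site; total = fixed + service.
{P2, P3, P4}: P→P2 5·25=125, Q→P4 2·17=34, R→P2 3·4=12, S→P4 4·21=84, T→P3 3·18=54, U→P4 2·13=26, V→P3 2·16=32. Service 367; fixed 78; total 445.
{P1, P2, P3, P4}: P→P2 5·25=125, Q→P4 2·17=34, R→P2 3·4=12, S→P4 4·21=84, T→P3 3·18=54, U→P4 2·13=26, V→P3 2·16=32. Service 367; fixed 111; total 478.
{P2, P4}: service 483 + fixed 47 = 530
{P4}: P→P4 10·25=250, Q→P4 2·17=34, R→P4 12·4=48, S→P4 4·21=84, T→P4 9·18=162, U→P4 2·13=26, V→P4 7·16=112. Service 716; fixed 22; total 738.
No other subset beats 445.

Open P2, P3 and P4; minimum total cost 445.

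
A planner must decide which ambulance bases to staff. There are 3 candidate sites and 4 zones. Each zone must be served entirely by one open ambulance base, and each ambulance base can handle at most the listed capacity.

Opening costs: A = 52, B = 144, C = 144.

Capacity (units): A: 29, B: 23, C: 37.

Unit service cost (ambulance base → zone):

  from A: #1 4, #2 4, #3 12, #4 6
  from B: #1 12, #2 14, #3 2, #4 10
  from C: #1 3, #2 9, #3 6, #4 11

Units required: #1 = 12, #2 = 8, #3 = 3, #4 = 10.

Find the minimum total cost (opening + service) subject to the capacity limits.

Open {A, C}: #1→C 3·12=36, #2→A 4·8=32, #3→C 6·3=18, #4→A 6·10=60.
Loads: A carries 18/29, C carries 15/37. Service 146; fixed 196; total 342.
Next best feasible plan costs 360.

Minimum total cost: 342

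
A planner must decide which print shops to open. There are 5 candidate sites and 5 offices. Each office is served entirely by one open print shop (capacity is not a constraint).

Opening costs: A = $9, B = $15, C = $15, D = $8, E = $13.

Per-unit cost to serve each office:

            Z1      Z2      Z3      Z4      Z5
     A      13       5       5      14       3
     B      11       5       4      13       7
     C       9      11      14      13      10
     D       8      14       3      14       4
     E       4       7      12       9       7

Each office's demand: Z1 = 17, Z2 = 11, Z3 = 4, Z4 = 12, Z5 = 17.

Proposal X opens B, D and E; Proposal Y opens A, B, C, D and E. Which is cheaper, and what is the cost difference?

Proposal X is cheaper by 7.

Proposal X: {B, D, E}: Z1→E 4·17=68, Z2→B 5·11=55, Z3→D 3·4=12, Z4→E 9·12=108, Z5→D 4·17=68. Service 311; fixed 36; total 347.
Proposal Y: {A, B, C, D, E}: Z1→E 4·17=68, Z2→A 5·11=55, Z3→D 3·4=12, Z4→E 9·12=108, Z5→A 3·17=51. Service 294; fixed 60; total 354.
Difference: |347 − 354| = 7.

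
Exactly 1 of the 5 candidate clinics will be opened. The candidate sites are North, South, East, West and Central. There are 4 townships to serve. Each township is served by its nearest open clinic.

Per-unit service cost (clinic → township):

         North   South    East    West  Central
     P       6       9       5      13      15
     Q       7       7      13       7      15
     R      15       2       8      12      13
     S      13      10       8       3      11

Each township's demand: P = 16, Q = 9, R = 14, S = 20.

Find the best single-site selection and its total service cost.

Choose South only; total service cost 435.

With exactly 1 open, each township uses its cheapest among the chosen.
{South}: P→South 9·16=144, Q→South 7·9=63, R→South 2·14=28, S→South 10·20=200. Service cost 435.
{East}: service cost 469
{West}: service cost 499
Among all 5 size-1 choices, {South} is lowest.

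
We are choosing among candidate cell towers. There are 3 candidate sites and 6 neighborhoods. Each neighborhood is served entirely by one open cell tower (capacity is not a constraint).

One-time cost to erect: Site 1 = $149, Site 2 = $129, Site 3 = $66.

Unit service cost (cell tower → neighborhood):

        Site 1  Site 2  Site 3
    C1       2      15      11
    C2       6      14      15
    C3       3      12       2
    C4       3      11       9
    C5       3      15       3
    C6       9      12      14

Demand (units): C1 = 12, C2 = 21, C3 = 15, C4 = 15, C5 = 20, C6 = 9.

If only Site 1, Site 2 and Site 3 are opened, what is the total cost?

Each neighborhood is assigned to its cheapest site among the open ones.
{Site 1, Site 2, Site 3}: C1→Site 1 2·12=24, C2→Site 1 6·21=126, C3→Site 3 2·15=30, C4→Site 1 3·15=45, C5→Site 1 3·20=60, C6→Site 1 9·9=81. Service 366; fixed 344; total 710.

Total cost: 710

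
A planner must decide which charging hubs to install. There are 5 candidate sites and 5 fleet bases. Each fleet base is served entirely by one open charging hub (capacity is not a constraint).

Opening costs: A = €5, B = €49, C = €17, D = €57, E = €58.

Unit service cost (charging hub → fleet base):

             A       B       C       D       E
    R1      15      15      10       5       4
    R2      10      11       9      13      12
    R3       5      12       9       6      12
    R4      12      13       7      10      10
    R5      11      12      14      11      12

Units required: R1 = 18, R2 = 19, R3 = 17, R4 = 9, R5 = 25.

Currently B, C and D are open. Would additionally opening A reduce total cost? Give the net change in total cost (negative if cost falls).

Yes — net change −12 (cost falls by 12).

Current service cost with {B, C, D}: 701.
Adding A: each fleet base re-picks its cheapest; new service cost 684, saving 17.
Extra fixed cost: 5. Net change = 5 − 17 = -12.
(Totals: 824 → 812.)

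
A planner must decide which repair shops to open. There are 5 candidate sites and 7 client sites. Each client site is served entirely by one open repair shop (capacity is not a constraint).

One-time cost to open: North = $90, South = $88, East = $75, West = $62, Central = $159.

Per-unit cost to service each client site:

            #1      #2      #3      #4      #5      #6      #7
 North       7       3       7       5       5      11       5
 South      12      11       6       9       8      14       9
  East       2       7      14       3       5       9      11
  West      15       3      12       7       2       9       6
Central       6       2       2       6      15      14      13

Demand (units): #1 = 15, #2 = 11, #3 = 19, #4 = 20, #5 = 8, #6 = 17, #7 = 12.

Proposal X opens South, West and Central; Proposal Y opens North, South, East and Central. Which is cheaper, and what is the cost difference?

Proposal Y is cheaper by 5.

Proposal X: {South, West, Central}: #1→Central 6·15=90, #2→Central 2·11=22, #3→Central 2·19=38, #4→Central 6·20=120, #5→West 2·8=16, #6→West 9·17=153, #7→West 6·12=72. Service 511; fixed 309; total 820.
Proposal Y: {North, South, East, Central}: #1→East 2·15=30, #2→Central 2·11=22, #3→Central 2·19=38, #4→East 3·20=60, #5→North 5·8=40, #6→East 9·17=153, #7→North 5·12=60. Service 403; fixed 412; total 815.
Difference: |820 − 815| = 5.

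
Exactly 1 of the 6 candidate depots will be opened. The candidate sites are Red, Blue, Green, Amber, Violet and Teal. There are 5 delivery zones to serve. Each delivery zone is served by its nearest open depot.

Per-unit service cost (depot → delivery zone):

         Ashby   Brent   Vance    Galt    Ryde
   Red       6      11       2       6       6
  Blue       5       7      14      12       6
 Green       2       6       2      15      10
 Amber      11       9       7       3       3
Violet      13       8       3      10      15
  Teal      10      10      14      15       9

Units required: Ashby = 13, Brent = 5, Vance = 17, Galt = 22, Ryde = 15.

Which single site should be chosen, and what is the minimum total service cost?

Choose Red only; total service cost 389.

With exactly 1 open, each delivery zone uses its cheapest among the chosen.
{Red}: Ashby→Red 6·13=78, Brent→Red 11·5=55, Vance→Red 2·17=34, Galt→Red 6·22=132, Ryde→Red 6·15=90. Service cost 389.
{Amber}: service cost 418
{Green}: service cost 570
Among all 6 size-1 choices, {Red} is lowest.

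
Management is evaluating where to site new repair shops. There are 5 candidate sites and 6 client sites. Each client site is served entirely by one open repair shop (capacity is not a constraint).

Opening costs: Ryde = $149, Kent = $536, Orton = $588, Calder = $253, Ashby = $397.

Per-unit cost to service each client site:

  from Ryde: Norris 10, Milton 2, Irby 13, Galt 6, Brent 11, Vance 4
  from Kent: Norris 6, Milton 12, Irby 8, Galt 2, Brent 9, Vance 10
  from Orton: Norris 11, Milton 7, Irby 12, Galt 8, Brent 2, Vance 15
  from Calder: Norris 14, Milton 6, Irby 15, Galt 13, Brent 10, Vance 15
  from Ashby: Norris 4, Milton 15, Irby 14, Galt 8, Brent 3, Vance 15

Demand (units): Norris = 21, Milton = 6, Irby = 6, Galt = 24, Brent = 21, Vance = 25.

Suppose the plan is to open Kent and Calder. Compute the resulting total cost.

Total cost: 1486

Each client site is assigned to its cheapest site among the open ones.
{Kent, Calder}: Norris→Kent 6·21=126, Milton→Calder 6·6=36, Irby→Kent 8·6=48, Galt→Kent 2·24=48, Brent→Kent 9·21=189, Vance→Kent 10·25=250. Service 697; fixed 789; total 1486.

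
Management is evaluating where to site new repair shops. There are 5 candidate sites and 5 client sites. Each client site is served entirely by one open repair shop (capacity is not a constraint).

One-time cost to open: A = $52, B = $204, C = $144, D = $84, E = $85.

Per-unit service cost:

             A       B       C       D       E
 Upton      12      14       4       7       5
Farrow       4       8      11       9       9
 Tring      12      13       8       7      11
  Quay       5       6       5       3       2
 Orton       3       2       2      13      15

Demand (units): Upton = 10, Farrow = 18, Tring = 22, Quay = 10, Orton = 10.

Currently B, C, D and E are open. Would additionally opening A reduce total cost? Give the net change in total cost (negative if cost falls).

Yes — net change −20 (cost falls by 20).

Current service cost with {B, C, D, E}: 378.
Adding A: each client site re-picks its cheapest; new service cost 306, saving 72.
Extra fixed cost: 52. Net change = 52 − 72 = -20.
(Totals: 895 → 875.)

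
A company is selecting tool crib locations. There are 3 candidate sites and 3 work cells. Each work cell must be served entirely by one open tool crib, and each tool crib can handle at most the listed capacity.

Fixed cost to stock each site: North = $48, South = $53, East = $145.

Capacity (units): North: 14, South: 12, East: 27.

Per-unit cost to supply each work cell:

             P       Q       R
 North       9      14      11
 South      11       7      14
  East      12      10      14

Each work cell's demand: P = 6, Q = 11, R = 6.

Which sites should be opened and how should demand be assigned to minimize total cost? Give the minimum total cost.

Open {North, South}: P→North 9·6=54, Q→South 7·11=77, R→North 11·6=66.
Loads: North carries 12/14, South carries 11/12. Service 197; fixed 101; total 298.
Next best feasible plan costs 405.

Minimum total cost: 298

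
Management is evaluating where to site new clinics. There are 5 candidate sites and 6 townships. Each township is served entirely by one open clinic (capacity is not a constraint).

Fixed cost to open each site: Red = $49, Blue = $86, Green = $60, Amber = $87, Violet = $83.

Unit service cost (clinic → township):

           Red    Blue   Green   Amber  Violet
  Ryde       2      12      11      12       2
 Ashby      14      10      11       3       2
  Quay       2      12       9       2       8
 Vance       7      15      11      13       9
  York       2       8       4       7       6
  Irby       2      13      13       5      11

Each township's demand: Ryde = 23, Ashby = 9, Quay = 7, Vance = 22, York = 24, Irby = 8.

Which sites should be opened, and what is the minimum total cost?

For any fixed open set, each township goes to its cheapest open site; total = fixed + service.
{Red, Violet}: Ryde→Red 2·23=46, Ashby→Violet 2·9=18, Quay→Red 2·7=14, Vance→Red 7·22=154, York→Red 2·24=48, Irby→Red 2·8=16. Service 296; fixed 132; total 428.
{Red, Amber}: Ryde→Red 2·23=46, Ashby→Amber 3·9=27, Quay→Red 2·7=14, Vance→Red 7·22=154, York→Red 2·24=48, Irby→Red 2·8=16. Service 305; fixed 136; total 441.
{Red}: service 404 + fixed 49 = 453
{Red, Blue, Green, Amber, Violet}: service 296 + fixed 365 = 661
No other subset beats 428.

Open Red and Violet; minimum total cost 428.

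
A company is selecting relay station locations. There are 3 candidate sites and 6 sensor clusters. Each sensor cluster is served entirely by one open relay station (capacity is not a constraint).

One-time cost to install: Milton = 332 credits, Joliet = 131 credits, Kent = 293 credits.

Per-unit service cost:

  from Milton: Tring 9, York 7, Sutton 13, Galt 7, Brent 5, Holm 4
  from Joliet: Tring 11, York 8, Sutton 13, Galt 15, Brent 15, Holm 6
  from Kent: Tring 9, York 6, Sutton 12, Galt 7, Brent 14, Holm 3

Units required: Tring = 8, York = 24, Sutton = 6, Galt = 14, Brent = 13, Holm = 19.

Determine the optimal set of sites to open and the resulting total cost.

For any fixed open set, each sensor cluster goes to its cheapest open site; total = fixed + service.
{Milton}: Tring→Milton 9·8=72, York→Milton 7·24=168, Sutton→Milton 13·6=78, Galt→Milton 7·14=98, Brent→Milton 5·13=65, Holm→Milton 4·19=76. Service 557; fixed 332; total 889.
{Kent}: Tring→Kent 9·8=72, York→Kent 6·24=144, Sutton→Kent 12·6=72, Galt→Kent 7·14=98, Brent→Kent 14·13=182, Holm→Kent 3·19=57. Service 625; fixed 293; total 918.
{Joliet}: service 877 + fixed 131 = 1008
{Milton, Joliet, Kent}: service 508 + fixed 756 = 1264
No other subset beats 889.

Open Milton only; minimum total cost 889.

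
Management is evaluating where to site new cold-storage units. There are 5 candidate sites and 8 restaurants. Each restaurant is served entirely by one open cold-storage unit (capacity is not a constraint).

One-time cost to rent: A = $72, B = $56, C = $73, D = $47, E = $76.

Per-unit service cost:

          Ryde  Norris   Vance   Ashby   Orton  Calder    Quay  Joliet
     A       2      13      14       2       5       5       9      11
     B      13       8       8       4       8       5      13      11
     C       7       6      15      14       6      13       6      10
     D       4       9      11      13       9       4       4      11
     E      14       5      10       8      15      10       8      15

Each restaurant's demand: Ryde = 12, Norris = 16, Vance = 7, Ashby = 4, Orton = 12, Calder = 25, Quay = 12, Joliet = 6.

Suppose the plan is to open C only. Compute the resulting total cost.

Total cost: 943

Each restaurant is assigned to its cheapest site among the open ones.
{C}: Ryde→C 7·12=84, Norris→C 6·16=96, Vance→C 15·7=105, Ashby→C 14·4=56, Orton→C 6·12=72, Calder→C 13·25=325, Quay→C 6·12=72, Joliet→C 10·6=60. Service 870; fixed 73; total 943.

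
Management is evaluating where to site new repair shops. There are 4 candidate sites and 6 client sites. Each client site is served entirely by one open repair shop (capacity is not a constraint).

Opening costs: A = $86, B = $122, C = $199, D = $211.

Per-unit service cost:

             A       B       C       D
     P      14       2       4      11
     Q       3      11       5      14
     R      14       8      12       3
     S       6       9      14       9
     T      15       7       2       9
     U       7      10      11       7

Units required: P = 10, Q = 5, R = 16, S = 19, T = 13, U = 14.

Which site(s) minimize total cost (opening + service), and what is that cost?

Open A and B; minimum total cost 674.

For any fixed open set, each client site goes to its cheapest open site; total = fixed + service.
{A, B}: P→B 2·10=20, Q→A 3·5=15, R→B 8·16=128, S→A 6·19=114, T→B 7·13=91, U→A 7·14=98. Service 466; fixed 208; total 674.
{B}: service 605 + fixed 122 = 727
{A, C}: service 485 + fixed 285 = 770
{A, B, C, D}: service 321 + fixed 618 = 939
No other subset beats 674.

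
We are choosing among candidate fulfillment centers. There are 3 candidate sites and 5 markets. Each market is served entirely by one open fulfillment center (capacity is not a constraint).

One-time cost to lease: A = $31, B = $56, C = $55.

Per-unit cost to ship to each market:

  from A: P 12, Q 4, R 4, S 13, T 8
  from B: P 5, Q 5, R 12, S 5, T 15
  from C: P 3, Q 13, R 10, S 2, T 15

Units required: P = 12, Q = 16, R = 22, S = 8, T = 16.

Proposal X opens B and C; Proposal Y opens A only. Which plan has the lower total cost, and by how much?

Proposal Y is cheaper by 144.

Proposal X: {B, C}: P→C 3·12=36, Q→B 5·16=80, R→C 10·22=220, S→C 2·8=16, T→B 15·16=240. Service 592; fixed 111; total 703.
Proposal Y: {A}: P→A 12·12=144, Q→A 4·16=64, R→A 4·22=88, S→A 13·8=104, T→A 8·16=128. Service 528; fixed 31; total 559.
Difference: |703 − 559| = 144.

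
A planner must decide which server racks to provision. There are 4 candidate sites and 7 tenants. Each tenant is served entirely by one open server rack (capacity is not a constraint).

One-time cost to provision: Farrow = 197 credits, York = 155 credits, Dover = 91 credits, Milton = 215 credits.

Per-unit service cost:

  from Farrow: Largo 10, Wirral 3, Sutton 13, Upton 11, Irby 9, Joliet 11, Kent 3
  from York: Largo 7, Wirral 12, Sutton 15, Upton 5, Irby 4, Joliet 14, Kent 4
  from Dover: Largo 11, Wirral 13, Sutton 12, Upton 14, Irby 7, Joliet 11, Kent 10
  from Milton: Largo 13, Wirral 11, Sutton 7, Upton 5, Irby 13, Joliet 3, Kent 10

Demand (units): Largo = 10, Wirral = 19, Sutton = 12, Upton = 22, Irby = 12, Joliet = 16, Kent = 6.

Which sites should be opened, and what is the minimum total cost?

For any fixed open set, each tenant goes to its cheapest open site; total = fixed + service.
{Farrow, Milton}: Largo→Farrow 10·10=100, Wirral→Farrow 3·19=57, Sutton→Milton 7·12=84, Upton→Milton 5·22=110, Irby→Farrow 9·12=108, Joliet→Milton 3·16=48, Kent→Farrow 3·6=18. Service 525; fixed 412; total 937.
{York, Milton}: Largo→York 7·10=70, Wirral→Milton 11·19=209, Sutton→Milton 7·12=84, Upton→York 5·22=110, Irby→York 4·12=48, Joliet→Milton 3·16=48, Kent→York 4·6=24. Service 593; fixed 370; total 963.
{Farrow, York}: service 635 + fixed 352 = 987
{Farrow, York, Dover, Milton}: service 435 + fixed 658 = 1093
(All 15 nonempty subsets were checked; Farrow and Milton is lowest.)

Open Farrow and Milton; minimum total cost 937.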